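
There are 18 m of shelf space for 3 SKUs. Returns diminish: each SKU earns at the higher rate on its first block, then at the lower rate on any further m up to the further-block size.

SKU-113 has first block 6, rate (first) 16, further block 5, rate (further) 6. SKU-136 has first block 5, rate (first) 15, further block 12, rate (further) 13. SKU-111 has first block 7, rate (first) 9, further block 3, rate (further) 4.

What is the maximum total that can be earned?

262

Order all 6 blocks by rate: SKU-113/tier1 16 > SKU-136/tier1 15 > SKU-136/tier2 13 > SKU-111/tier1 9 > SKU-113/tier2 6 > SKU-111/tier2 4.
SKU-113/tier1 (16): +6 — 12 left.
SKU-136/tier1 (15): +5 — 7 left.
7 remain; put them into SKU-136 tier2 at 13.
Total = 16×6 + 15×5 + 13×7 = 262.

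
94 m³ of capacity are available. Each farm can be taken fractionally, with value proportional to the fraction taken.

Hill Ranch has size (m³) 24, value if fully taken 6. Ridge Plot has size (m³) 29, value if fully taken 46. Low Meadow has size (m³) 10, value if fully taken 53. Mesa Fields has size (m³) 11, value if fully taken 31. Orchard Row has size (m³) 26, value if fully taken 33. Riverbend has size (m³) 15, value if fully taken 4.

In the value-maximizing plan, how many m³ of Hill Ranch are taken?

3

Best value per unit of size first: Low Meadow 53/10≈5.3, Mesa Fields 31/11≈2.82, Ridge Plot 46/29≈1.59, Orchard Row 33/26≈1.27, Riverbend 4/15≈0.267, Hill Ranch 6/24≈0.25.
All 10 m³ of Low Meadow fit (value 53) → 84 remain.
Mesa Fields: take in full, 11 m³ for value 31 → 73 left.
All 29 m³ of Ridge Plot fit (value 46) → 44 remain.
Orchard Row: take in full, 26 m³ for value 33 → 18 left.
Riverbend: take in full, 15 m³ for value 4 → 3 left.
Fill the last 3 m³ with part of Hill Ranch: 3/24 of it earns 0.75.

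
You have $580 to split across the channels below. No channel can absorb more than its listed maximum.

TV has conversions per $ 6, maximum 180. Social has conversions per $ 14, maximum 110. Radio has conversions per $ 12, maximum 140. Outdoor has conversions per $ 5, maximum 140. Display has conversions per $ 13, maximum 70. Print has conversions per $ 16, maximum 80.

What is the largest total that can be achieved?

6490

Rank by conversions per $: Print 16 > Social 14 > Display 13 > Radio 12 > TV 6 > Outdoor 5.
Give Print 80 to hit its cap of 80 — 500 left.
Social: +110 to 110 (cap) — 390 left.
Display: +70 to 70 (cap) — 320 left.
Radio: +140 to 140 (cap) — 180 left.
TV: +180 to 180 (cap) — 0 left.
Total = 6×180 + 14×110 + 12×140 + 13×70 + 16×80 = 6490.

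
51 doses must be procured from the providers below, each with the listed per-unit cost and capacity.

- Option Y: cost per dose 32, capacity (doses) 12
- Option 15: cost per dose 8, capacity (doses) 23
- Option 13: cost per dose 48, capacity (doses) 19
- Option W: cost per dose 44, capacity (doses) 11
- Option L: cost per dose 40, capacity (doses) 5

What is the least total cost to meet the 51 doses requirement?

1252

Cheapest first:
Option 15 at 8: take all 23 doses ; 28 still needed.
Option Y (32): use full 12 ; 16 doses to go.
Take 5 from Option L at 40 ; need 11 more.
Option W at 44: take all 11 doses ; 0 still needed.
Option 13: unused.
Cost = 23×8 + 12×32 + 5×40 + 11×44 = 1252.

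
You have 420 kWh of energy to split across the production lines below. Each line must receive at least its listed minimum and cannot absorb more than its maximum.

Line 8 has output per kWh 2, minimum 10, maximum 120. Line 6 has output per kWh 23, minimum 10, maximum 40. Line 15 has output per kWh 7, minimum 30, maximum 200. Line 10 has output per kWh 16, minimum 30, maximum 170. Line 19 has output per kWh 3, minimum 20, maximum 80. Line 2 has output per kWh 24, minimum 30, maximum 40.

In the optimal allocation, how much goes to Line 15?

140

Meeting every minimum uses 10+10+30+30+20+30 = 130 kWh, leaving 290.
Order the production lines by output per kWh: Line 2 24 > Line 6 23 > Line 10 16 > Line 15 7 > Line 19 3 > Line 8 2.
Line 2: +10 to 40 (cap) ; 280 left.
Line 6: +30 to 40 (cap) ; 250 left.
Line 10: +140 to 170 (cap) ; 110 left.
Only 110 left; Line 15 takes them to reach 140.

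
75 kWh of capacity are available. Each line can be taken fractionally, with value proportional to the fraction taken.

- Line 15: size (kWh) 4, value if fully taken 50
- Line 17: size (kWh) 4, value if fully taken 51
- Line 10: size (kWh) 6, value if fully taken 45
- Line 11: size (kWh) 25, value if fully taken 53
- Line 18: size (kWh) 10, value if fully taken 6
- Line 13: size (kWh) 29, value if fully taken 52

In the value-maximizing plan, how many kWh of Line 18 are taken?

7

Sort by value density: Line 17 51/4≈12.8, Line 15 50/4≈12.5, Line 10 45/6≈7.5, Line 11 53/25≈2.12, Line 13 52/29≈1.79, Line 18 6/10≈0.6.
Line 17: take in full, 4 kWh for value 51 → 71 left.
Line 15: take in full, 4 kWh for value 50 → 67 left.
Line 10: take in full, 6 kWh for value 45 → 61 left.
Line 11: take in full, 25 kWh for value 53 → 36 left.
All 29 kWh of Line 13 fit (value 52) → 7 remain.
7 kWh left: a 7/10 share of Line 18 gives 6×7/10 = 4.2.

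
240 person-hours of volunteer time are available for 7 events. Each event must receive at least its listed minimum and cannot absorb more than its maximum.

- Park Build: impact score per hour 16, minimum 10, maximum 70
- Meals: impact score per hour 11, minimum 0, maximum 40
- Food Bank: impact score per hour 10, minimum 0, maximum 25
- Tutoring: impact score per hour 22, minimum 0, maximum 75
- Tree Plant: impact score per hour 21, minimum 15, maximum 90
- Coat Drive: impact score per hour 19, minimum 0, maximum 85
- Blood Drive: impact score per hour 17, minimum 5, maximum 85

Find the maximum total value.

Meeting every minimum uses 10+0+0+0+15+0+5 = 30 person-hours, leaving 210.
Highest impact score per hour first: Tutoring 22 > Tree Plant 21 > Coat Drive 19 > Blood Drive 17 > Park Build 16 > Meals 11 > Food Bank 10.
Tutoring takes 75 more to reach its cap of 75 ; 135 left.
Give Tree Plant 75 more to hit its cap of 90 ; 60 left.
Coat Drive: +60 (room for 85) → 60. Pool exhausted.
Total = 16×10 + 22×75 + 21×90 + 19×60 + 17×5 = 4925.

4925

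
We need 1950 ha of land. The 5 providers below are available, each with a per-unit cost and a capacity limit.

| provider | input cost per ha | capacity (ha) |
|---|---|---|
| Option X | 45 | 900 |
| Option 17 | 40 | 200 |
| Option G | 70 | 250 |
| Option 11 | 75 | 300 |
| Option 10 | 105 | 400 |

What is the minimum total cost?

Fill from the cheapest provider first.
Option 17 (40): use full 200 → 1750 ha to go.
Option X at 45: take all 900 ha → 850 still needed.
Option G at 70: take all 250 ha → 600 still needed.
Option 11 at 75: take all 300 ha → 300 still needed.
Option 10 (105): take the remaining 300 → done.
Cost = 200×40 + 900×45 + 250×70 + 300×75 + 300×105 = 120000.

120000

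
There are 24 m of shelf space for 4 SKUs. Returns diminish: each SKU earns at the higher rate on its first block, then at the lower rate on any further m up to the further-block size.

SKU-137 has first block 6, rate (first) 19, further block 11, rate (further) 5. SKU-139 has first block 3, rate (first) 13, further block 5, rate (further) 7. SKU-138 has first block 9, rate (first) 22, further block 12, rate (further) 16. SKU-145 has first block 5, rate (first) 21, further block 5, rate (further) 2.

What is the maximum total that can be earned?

Order all 8 blocks by rate: SKU-138/tier1 22 > SKU-145/tier1 21 > SKU-137/tier1 19 > SKU-138/tier2 16 > SKU-139/tier1 13 > SKU-139/tier2 7 > SKU-137/tier2 5 > SKU-145/tier2 2.
SKU-138 tier1 at 22: fill all 9 — 15 left.
Fill SKU-145 tier1 block (5 at 21) — 10 left.
SKU-137/tier1 (19): +6 — 4 left.
SKU-138 tier2 at 16: only 4 left, fill 4.
Total = 22×9 + 21×5 + 19×6 + 16×4 = 481.

481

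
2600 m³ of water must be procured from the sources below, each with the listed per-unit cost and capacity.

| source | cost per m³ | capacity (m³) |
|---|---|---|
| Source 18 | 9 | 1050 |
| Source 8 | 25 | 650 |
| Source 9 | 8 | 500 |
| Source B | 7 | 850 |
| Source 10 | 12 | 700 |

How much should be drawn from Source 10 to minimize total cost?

Fill from the cheapest source first.
Source B (7): use full 850 — 1750 m³ to go.
Source 9 (8): use full 500 — 1250 m³ to go.
Source 18 at 9: take all 1050 m³ — 200 still needed.
Take 200 from Source 10 at 12 to finish.
Source 8: unused.

200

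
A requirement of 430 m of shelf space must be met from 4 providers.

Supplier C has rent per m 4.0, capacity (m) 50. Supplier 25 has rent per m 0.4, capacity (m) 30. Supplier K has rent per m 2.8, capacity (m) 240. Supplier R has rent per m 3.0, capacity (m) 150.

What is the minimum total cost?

Use providers in increasing cost order.
Supplier 25 at 0.4: take all 30 m → 400 still needed.
Supplier K at 2.8: take all 240 m → 160 still needed.
Supplier R (3.0): use full 150 → 10 m to go.
Supplier C (4.0): take the remaining 10 → done.
Cost = 30×0.4 + 240×2.8 + 150×3.0 + 10×4.0 = 1174.

1174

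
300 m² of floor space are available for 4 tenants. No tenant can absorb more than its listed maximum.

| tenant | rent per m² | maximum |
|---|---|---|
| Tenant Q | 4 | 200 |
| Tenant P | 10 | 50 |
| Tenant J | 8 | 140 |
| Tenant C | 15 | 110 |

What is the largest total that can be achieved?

3270

Order the tenants by rent per m²: Tenant C 15 > Tenant P 10 > Tenant J 8 > Tenant Q 4.
Tenant C: +110 to 110 (cap) → 190 left.
Give Tenant P 50 to hit its cap of 50 → 140 left.
Tenant J takes 140 to reach its cap of 140 → 0 left.
Total = 10×50 + 8×140 + 15×110 = 3270.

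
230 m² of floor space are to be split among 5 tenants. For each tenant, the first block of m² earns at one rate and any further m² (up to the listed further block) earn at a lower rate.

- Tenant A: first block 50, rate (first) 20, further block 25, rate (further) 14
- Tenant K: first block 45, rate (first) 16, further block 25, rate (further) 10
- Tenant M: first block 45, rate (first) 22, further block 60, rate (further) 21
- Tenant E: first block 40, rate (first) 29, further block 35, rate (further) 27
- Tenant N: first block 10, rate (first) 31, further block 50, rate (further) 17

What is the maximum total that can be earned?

Order all 10 blocks by rate: Tenant N/first 31 > Tenant E/first 29 > Tenant E/second 27 > Tenant M/first 22 > Tenant M/second 21 > Tenant A/first 20 > Tenant N/second 17 > Tenant K/first 16 > Tenant A/second 14 > Tenant K/second 10.
Tenant N first at 31: fill all 10 — 220 left.
Tenant E first at 29: fill all 40 — 180 left.
Tenant E second at 27: fill all 35 — 145 left.
Fill Tenant M first block (45 at 22) — 100 left.
Tenant M second at 21: fill all 60 — 40 left.
40 remain; put them into Tenant A first at 20.
Total = 31×10 + 29×40 + 27×35 + 22×45 + 21×60 + 20×40 = 5465.

5465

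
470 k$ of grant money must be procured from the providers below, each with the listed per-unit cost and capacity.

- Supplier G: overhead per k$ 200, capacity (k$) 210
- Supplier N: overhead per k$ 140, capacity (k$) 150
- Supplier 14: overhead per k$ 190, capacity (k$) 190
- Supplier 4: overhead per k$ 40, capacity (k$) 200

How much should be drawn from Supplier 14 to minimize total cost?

120

Use providers in increasing cost order.
Take 200 from Supplier 4 at 40 ; need 270 more.
Supplier N (140): use full 150 ; 120 k$ to go.
Take 120 from Supplier 14 at 190 to finish.
Supplier G: unused.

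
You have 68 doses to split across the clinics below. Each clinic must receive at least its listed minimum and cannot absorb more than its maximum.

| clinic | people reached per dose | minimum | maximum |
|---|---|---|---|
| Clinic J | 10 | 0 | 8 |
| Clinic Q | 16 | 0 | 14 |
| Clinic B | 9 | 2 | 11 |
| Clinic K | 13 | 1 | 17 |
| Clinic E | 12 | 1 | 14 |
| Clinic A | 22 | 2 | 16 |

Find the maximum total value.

Meeting every minimum uses 0+0+2+1+1+2 = 6 doses, leaving 62.
Highest people reached per dose first: Clinic A 22 > Clinic Q 16 > Clinic K 13 > Clinic E 12 > Clinic J 10 > Clinic B 9.
Clinic A: +14 to 16 (cap) ; 48 left.
Clinic Q: +14 to 14 (cap) ; 34 left.
Clinic K: +16 to 17 (cap) ; 18 left.
Clinic E: +13 to 14 (cap) ; 5 left.
Clinic J has room for 8 more but only 5 remain, so it gets 5.
Total = 10×5 + 16×14 + 9×2 + 13×17 + 12×14 + 22×16 = 1033.

1033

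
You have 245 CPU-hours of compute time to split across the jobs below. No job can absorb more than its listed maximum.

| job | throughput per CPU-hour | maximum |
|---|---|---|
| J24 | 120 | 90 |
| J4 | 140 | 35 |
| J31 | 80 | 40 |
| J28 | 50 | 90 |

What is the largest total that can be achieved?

22900

Rank by throughput per CPU-hour: J4 140 > J24 120 > J31 80 > J28 50.
J4: +35 to 35 (cap) ; 210 left.
J24 takes 90 to reach its cap of 90 ; 120 left.
J31: +40 to 40 (cap) ; 80 left.
J28 has room for 90 but only 80 remain, so it gets 80.
Total = 120×90 + 140×35 + 80×40 + 50×80 = 22900.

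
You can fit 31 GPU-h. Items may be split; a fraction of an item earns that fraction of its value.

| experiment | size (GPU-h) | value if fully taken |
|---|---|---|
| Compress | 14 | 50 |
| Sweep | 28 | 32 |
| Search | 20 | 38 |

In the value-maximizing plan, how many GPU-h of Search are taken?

17

Sort by value density: Compress 50/14≈3.57, Search 38/20≈1.9, Sweep 32/28≈1.14.
Take all of Compress (14 GPU-h, value 50) → 17 GPU-h left.
17 GPU-h left: a 17/20 share of Search gives 38×17/20 = 32.3.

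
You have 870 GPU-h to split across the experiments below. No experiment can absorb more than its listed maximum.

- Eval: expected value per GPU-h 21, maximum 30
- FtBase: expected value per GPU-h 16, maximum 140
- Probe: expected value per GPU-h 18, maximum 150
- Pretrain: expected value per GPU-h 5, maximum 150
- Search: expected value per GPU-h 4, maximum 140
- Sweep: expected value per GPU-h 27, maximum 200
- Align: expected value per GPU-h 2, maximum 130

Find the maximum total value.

Order the experiments by expected value per GPU-h: Sweep 27 > Eval 21 > Probe 18 > FtBase 16 > Pretrain 5 > Search 4 > Align 2.
Sweep: +200 to 200 (cap) → 670 left.
Eval takes 30 to reach its cap of 30 → 640 left.
Give Probe 150 to hit its cap of 150 → 490 left.
FtBase takes 140 to reach its cap of 140 → 350 left.
Pretrain: +150 to 150 (cap) → 200 left.
Give Search 140 to hit its cap of 140 → 60 left.
Align has room for 130 but only 60 remain, so it gets 60.
Total = 21×30 + 16×140 + 18×150 + 5×150 + 4×140 + 27×200 + 2×60 = 12400.

12400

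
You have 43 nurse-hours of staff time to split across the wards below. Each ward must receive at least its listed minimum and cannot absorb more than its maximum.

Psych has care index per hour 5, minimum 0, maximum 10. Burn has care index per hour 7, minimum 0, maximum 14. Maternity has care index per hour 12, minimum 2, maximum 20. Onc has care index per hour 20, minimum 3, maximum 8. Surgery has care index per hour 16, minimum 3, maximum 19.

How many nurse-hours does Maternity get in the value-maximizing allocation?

Meeting every minimum uses 0+0+2+3+3 = 8 nurse-hours, leaving 35.
Highest care index per hour first: Onc 20 > Surgery 16 > Maternity 12 > Burn 7 > Psych 5.
Give Onc 5 more to hit its cap of 8 ; 30 left.
Surgery takes 16 more to reach its cap of 19 ; 14 left.
Only 14 left; Maternity takes them to reach 16.

16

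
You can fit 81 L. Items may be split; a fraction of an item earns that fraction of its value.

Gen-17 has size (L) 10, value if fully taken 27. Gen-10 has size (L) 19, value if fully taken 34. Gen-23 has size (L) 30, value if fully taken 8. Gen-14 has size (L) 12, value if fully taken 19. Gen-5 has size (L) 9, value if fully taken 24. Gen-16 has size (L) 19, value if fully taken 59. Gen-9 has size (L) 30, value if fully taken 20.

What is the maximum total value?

171

Best value per unit of size first: Gen-16 59/19≈3.11, Gen-17 27/10≈2.7, Gen-5 24/9≈2.67, Gen-10 34/19≈1.79, Gen-14 19/12≈1.58, Gen-9 20/30≈0.667, Gen-23 8/30≈0.267.
Take all of Gen-16 (19 L, value 59) ; 62 L left.
Gen-17: take in full, 10 L for value 27 ; 52 left.
All 9 L of Gen-5 fit (value 24) ; 43 remain.
All 19 L of Gen-10 fit (value 34) ; 24 remain.
Take all of Gen-14 (12 L, value 19) ; 12 L left.
12 L left: a 12/30 share of Gen-9 gives 20×12/30 = 8.
Total value = 171.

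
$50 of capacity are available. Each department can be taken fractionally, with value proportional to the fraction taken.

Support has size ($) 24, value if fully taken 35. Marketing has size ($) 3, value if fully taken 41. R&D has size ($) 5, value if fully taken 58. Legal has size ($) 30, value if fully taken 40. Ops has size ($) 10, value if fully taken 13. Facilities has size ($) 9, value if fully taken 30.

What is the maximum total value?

Sort by value density: Marketing 41/3≈13.7, R&D 58/5≈11.6, Facilities 30/9≈3.33, Support 35/24≈1.46, Legal 40/30≈1.33, Ops 13/10≈1.3.
Marketing: take in full, 3 $ for value 41 ; 47 left.
All 5 $ of R&D fit (value 58) ; 42 remain.
Take all of Facilities (9 $, value 30) ; 33 $ left.
Take all of Support (24 $, value 35) ; 9 $ left.
Fill the last 9 $ with part of Legal: 9/30 of it earns 12.
Total value = 176.

176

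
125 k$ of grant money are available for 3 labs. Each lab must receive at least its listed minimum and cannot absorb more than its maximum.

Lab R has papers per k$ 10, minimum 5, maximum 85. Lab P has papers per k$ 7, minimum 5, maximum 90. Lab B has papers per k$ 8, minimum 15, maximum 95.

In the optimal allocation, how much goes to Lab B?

35

Meeting every minimum uses 5+5+15 = 25 k$, leaving 100.
Rank by papers per k$: Lab R 10 > Lab B 8 > Lab P 7.
Give Lab R 80 more to hit its cap of 85 — 20 left.
Lab B has room for 80 more but only 20 remain, so it gets 35.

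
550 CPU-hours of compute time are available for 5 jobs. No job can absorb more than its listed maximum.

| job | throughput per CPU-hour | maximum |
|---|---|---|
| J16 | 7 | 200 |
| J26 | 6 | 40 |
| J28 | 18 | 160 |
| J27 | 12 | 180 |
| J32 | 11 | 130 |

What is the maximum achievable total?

Highest throughput per CPU-hour first: J28 18 > J27 12 > J32 11 > J16 7 > J26 6.
J28 takes 160 to reach its cap of 160 ; 390 left.
Give J27 180 to hit its cap of 180 ; 210 left.
J32: +130 to 130 (cap) ; 80 left.
J16: +80 (room for 200) → 80. Pool exhausted.
Total = 7×80 + 18×160 + 12×180 + 11×130 = 7030.

7030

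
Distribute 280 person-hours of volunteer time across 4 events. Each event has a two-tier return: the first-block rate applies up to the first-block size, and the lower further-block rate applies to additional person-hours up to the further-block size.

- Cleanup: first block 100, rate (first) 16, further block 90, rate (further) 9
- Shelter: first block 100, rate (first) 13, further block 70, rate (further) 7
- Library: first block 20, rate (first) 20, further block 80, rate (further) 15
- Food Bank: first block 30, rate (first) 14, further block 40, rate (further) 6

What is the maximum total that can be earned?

Order all 8 blocks by rate: Library/T1 20 > Cleanup/T1 16 > Library/T2 15 > Food Bank/T1 14 > Shelter/T1 13 > Cleanup/T2 9 > Shelter/T2 7 > Food Bank/T2 6.
Fill Library T1 block (20 at 20) — 260 left.
Cleanup T1 at 16: fill all 100 — 160 left.
Library T2 at 15: fill all 80 — 80 left.
Fill Food Bank T1 block (30 at 14) — 50 left.
Shelter/T1: +50 of 100 at 13; pool empty.
Total = 20×20 + 16×100 + 15×80 + 14×30 + 13×50 = 4270.

4270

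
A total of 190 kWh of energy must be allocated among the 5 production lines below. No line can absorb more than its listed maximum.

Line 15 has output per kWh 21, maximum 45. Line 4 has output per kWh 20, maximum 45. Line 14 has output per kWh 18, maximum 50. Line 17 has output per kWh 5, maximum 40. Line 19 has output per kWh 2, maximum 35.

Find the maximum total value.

Rank by output per kWh: Line 15 21 > Line 4 20 > Line 14 18 > Line 17 5 > Line 19 2.
Line 15 takes 45 to reach its cap of 45 ; 145 left.
Line 4 takes 45 to reach its cap of 45 ; 100 left.
Line 14 takes 50 to reach its cap of 50 ; 50 left.
Give Line 17 40 to hit its cap of 40 ; 10 left.
Line 19: +10 (room for 35) → 10. Pool exhausted.
Total = 21×45 + 20×45 + 18×50 + 5×40 + 2×10 = 2965.

2965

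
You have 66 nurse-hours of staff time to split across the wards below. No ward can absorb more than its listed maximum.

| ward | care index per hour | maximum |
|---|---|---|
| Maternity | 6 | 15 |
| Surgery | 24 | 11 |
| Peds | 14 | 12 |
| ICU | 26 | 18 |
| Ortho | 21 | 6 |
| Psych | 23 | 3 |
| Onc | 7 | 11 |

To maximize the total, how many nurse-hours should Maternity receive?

5

Highest care index per hour first: ICU 26 > Surgery 24 > Psych 23 > Ortho 21 > Peds 14 > Onc 7 > Maternity 6.
ICU: +18 to 18 (cap) ; 48 left.
Give Surgery 11 to hit its cap of 11 ; 37 left.
Psych takes 3 to reach its cap of 3 ; 34 left.
Ortho: +6 to 6 (cap) ; 28 left.
Peds: +12 to 12 (cap) ; 16 left.
Onc: +11 to 11 (cap) ; 5 left.
Maternity has room for 15 but only 5 remain, so it gets 5.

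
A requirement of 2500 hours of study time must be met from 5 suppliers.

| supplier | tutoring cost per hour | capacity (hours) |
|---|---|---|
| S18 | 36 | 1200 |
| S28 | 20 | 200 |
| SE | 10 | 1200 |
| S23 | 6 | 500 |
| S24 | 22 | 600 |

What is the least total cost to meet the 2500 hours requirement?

32200

Cheapest first:
Take 500 from S23 at 6 — need 2000 more.
SE at 10: take all 1200 hours — 800 still needed.
S28 at 20: take all 200 hours — 600 still needed.
Take 600 from S24 at 22 — need 0 more.
S18: unused.
Cost = 500×6 + 1200×10 + 200×20 + 600×22 = 32200.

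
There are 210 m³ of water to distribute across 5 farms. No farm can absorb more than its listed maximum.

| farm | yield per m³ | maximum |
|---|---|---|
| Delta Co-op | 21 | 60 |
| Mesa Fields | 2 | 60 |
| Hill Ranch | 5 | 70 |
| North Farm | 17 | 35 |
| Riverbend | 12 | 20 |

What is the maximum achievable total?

Rank by yield per m³: Delta Co-op 21 > North Farm 17 > Riverbend 12 > Hill Ranch 5 > Mesa Fields 2.
Give Delta Co-op 60 to hit its cap of 60 → 150 left.
Give North Farm 35 to hit its cap of 35 → 115 left.
Riverbend takes 20 to reach its cap of 20 → 95 left.
Give Hill Ranch 70 to hit its cap of 70 → 25 left.
Mesa Fields: +25 (room for 60) → 25. Pool exhausted.
Total = 21×60 + 2×25 + 5×70 + 17×35 + 12×20 = 2495.

2495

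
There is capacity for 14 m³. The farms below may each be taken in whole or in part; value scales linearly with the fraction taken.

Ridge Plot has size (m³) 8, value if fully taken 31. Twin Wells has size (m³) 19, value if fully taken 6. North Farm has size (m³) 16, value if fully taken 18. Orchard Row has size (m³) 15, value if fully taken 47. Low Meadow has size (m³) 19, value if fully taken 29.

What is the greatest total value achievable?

49.8

Sort by value density: Ridge Plot 31/8≈3.88, Orchard Row 47/15≈3.13, Low Meadow 29/19≈1.53, North Farm 18/16≈1.12, Twin Wells 6/19≈0.316.
All 8 m³ of Ridge Plot fit (value 31) — 6 remain.
Only 6 m³ remain; take 6/15 of Orchard Row for value 47×6/15 = 18.8.
Total value = 49.8.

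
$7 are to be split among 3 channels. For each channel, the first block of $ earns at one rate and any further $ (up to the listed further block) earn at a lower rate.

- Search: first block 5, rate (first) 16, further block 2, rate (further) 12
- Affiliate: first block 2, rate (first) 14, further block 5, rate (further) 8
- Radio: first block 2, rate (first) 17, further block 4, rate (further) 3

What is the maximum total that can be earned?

Treat each block as its own option and order by rate: Radio/T1 17 > Search/T1 16 > Affiliate/T1 14 > Search/T2 12 > Affiliate/T2 8 > Radio/T2 3.
Fill Radio T1 block (2 at 17) — 5 left.
Search T1 at 16: fill all 5 — 0 left.
Total = 17×2 + 16×5 = 114.

114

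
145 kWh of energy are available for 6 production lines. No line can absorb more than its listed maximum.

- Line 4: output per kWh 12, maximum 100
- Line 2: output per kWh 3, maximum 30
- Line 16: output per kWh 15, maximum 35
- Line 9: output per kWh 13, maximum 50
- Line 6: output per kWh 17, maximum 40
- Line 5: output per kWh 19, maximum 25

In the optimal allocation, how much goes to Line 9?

45

Order the production lines by output per kWh: Line 5 19 > Line 6 17 > Line 16 15 > Line 9 13 > Line 4 12 > Line 2 3.
Line 5 takes 25 to reach its cap of 25 ; 120 left.
Line 6: +40 to 40 (cap) ; 80 left.
Line 16 takes 35 to reach its cap of 35 ; 45 left.
Only 45 left; Line 9 takes them to reach 45.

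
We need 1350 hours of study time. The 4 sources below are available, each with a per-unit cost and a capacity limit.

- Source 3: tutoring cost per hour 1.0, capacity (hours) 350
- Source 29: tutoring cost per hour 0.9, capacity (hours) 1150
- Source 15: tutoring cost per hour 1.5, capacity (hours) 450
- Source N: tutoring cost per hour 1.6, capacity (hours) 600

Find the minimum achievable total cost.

Fill from the cheapest source first.
Take 1150 from Source 29 at 0.9 → need 200 more.
Source 3 (1.0): take the remaining 200 → done.
Source 15, Source N: unused.
Cost = 1150×0.9 + 200×1.0 = 1235.

1235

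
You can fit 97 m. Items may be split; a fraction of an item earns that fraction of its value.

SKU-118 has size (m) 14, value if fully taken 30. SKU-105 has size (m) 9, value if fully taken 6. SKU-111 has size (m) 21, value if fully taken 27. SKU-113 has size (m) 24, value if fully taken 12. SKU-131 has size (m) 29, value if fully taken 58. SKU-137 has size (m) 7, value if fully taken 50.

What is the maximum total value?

179.5

Best value per unit of size first: SKU-137 50/7≈7.14, SKU-118 30/14≈2.14, SKU-131 58/29≈2, SKU-111 27/21≈1.29, SKU-105 6/9≈0.667, SKU-113 12/24≈0.5.
Take all of SKU-137 (7 m, value 50) — 90 m left.
Take all of SKU-118 (14 m, value 30) — 76 m left.
All 29 m of SKU-131 fit (value 58) — 47 remain.
SKU-111: take in full, 21 m for value 27 — 26 left.
All 9 m of SKU-105 fit (value 6) — 17 remain.
Only 17 m remain; take 17/24 of SKU-113 for value 12×17/24 = 8.5.
Total value = 179.5.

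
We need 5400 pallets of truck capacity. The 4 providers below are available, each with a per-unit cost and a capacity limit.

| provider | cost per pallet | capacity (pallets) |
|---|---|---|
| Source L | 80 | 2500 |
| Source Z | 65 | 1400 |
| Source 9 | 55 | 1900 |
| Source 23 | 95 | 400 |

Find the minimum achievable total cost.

Fill from the cheapest provider first.
Source 9 (55): use full 1900 → 3500 pallets to go.
Source Z (65): use full 1400 → 2100 pallets to go.
Source L (80): take the remaining 2100 → done.
Source 23: unused.
Cost = 1900×55 + 1400×65 + 2100×80 = 363500.

363500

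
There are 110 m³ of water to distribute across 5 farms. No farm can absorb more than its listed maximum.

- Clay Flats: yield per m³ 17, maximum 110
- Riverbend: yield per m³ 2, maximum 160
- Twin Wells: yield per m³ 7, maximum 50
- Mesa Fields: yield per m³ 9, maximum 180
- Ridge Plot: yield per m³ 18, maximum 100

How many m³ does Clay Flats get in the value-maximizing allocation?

10

Order the farms by yield per m³: Ridge Plot 18 > Clay Flats 17 > Mesa Fields 9 > Twin Wells 7 > Riverbend 2.
Ridge Plot takes 100 to reach its cap of 100 — 10 left.
Only 10 left; Clay Flats takes them to reach 10.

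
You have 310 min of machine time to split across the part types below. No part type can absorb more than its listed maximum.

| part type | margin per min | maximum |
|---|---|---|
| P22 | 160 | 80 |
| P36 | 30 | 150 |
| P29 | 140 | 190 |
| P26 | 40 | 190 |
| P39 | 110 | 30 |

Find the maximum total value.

43100

Order the part types by margin per min: P22 160 > P29 140 > P39 110 > P26 40 > P36 30.
Give P22 80 to hit its cap of 80 — 230 left.
P29: +190 to 190 (cap) — 40 left.
P39 takes 30 to reach its cap of 30 — 10 left.
Only 10 left; P26 takes them to reach 10.
Total = 160×80 + 140×190 + 40×10 + 110×30 = 43100.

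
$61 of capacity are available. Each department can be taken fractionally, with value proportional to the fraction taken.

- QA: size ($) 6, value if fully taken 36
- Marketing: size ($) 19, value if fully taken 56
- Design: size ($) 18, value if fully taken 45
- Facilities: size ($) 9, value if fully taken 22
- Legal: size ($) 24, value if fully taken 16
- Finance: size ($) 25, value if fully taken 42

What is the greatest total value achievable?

174.12

Sort by value density: QA 36/6≈6, Marketing 56/19≈2.95, Design 45/18≈2.5, Facilities 22/9≈2.44, Finance 42/25≈1.68, Legal 16/24≈0.667.
QA: take in full, 6 $ for value 36 → 55 left.
All 19 $ of Marketing fit (value 56) → 36 remain.
All 18 $ of Design fit (value 45) → 18 remain.
Facilities: take in full, 9 $ for value 22 → 9 left.
Fill the last 9 $ with part of Finance: 9/25 of it earns 15.12.
Total value = 174.12.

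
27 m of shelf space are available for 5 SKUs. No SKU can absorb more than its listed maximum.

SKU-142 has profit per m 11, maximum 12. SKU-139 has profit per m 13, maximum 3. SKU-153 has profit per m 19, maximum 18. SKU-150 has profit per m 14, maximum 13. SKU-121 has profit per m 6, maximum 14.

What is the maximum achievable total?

Rank by profit per m: SKU-153 19 > SKU-150 14 > SKU-139 13 > SKU-142 11 > SKU-121 6.
SKU-153 takes 18 to reach its cap of 18 → 9 left.
Only 9 left; SKU-150 takes them to reach 9.
Total = 19×18 + 14×9 = 468.

468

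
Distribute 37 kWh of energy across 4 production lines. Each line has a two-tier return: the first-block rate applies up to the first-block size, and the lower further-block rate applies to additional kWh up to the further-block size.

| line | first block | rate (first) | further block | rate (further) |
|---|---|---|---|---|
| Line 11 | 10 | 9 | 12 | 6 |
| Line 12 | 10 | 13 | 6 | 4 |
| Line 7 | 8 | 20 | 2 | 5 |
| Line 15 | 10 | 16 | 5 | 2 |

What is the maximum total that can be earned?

Treat each block as its own option and order by rate: Line 7/first 20 > Line 15/first 16 > Line 12/first 13 > Line 11/first 9 > Line 11/second 6 > Line 7/second 5 > Line 12/second 4 > Line 15/second 2.
Line 7/first (20): +8 — 29 left.
Line 15/first (16): +10 — 19 left.
Fill Line 12 first block (10 at 13) — 9 left.
Line 11 first at 9: only 9 left, fill 9.
Total = 20×8 + 16×10 + 13×10 + 9×9 = 531.

531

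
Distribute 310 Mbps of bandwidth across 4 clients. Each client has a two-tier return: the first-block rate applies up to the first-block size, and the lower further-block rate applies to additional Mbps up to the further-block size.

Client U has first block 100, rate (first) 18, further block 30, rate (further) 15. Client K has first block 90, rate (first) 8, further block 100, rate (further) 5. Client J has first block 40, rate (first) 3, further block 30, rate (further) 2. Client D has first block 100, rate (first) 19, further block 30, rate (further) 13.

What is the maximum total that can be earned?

4940

Order all 8 blocks by rate: Client D/first 19 > Client U/first 18 > Client U/second 15 > Client D/second 13 > Client K/first 8 > Client K/second 5 > Client J/first 3 > Client J/second 2.
Fill Client D first block (100 at 19) — 210 left.
Client U/first (18): +100 — 110 left.
Client U second at 15: fill all 30 — 80 left.
Fill Client D second block (30 at 13) — 50 left.
Client K/first: +50 of 90 at 8; pool empty.
Total = 19×100 + 18×100 + 15×30 + 13×30 + 8×50 = 4940.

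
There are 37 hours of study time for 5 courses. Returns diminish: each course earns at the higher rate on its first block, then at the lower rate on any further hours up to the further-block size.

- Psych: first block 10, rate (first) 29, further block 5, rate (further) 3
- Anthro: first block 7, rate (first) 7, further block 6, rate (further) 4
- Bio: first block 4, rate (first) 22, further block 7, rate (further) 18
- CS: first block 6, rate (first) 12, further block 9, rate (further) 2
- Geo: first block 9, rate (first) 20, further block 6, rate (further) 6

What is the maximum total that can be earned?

763

Order all 10 blocks by rate: Psych/T1 29 > Bio/T1 22 > Geo/T1 20 > Bio/T2 18 > CS/T1 12 > Anthro/T1 7 > Geo/T2 6 > Anthro/T2 4 > Psych/T2 3 > CS/T2 2.
Fill Psych T1 block (10 at 29) ; 27 left.
Bio/T1 (22): +4 ; 23 left.
Geo/T1 (20): +9 ; 14 left.
Fill Bio T2 block (7 at 18) ; 7 left.
CS/T1 (12): +6 ; 1 left.
Anthro/T1: +1 of 7 at 7; pool empty.
Total = 29×10 + 22×4 + 20×9 + 18×7 + 12×6 + 7×1 = 763.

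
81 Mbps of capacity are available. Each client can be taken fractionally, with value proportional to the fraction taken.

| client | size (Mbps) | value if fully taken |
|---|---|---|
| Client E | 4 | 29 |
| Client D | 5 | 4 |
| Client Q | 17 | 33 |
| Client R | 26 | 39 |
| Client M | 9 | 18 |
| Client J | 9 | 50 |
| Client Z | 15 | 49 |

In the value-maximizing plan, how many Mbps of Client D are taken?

Rank by value-to-size ratio: Client E 29/4≈7.25, Client J 50/9≈5.56, Client Z 49/15≈3.27, Client M 18/9≈2, Client Q 33/17≈1.94, Client R 39/26≈1.5, Client D 4/5≈0.8.
All 4 Mbps of Client E fit (value 29) — 77 remain.
All 9 Mbps of Client J fit (value 50) — 68 remain.
Client Z: take in full, 15 Mbps for value 49 — 53 left.
All 9 Mbps of Client M fit (value 18) — 44 remain.
All 17 Mbps of Client Q fit (value 33) — 27 remain.
All 26 Mbps of Client R fit (value 39) — 1 remain.
Fill the last 1 Mbps with part of Client D: 1/5 of it earns 0.8.

1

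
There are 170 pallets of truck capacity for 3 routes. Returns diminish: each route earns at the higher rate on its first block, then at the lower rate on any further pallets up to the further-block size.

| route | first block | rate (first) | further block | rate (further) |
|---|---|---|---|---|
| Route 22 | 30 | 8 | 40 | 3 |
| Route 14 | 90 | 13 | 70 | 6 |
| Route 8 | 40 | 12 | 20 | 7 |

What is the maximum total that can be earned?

Order all 6 blocks by rate: Route 14/tier1 13 > Route 8/tier1 12 > Route 22/tier1 8 > Route 8/tier2 7 > Route 14/tier2 6 > Route 22/tier2 3.
Route 14/tier1 (13): +90 → 80 left.
Fill Route 8 tier1 block (40 at 12) → 40 left.
Route 22 tier1 at 8: fill all 30 → 10 left.
Route 8/tier2: +10 of 20 at 7; pool empty.
Total = 13×90 + 12×40 + 8×30 + 7×10 = 1960.

1960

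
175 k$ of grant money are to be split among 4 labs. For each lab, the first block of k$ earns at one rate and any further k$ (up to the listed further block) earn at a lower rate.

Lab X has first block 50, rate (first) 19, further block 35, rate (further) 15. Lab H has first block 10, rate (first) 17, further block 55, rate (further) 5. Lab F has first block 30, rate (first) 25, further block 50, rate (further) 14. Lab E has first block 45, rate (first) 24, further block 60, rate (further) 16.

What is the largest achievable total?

3590

Rank every tier by rate: Lab F/tier1 25 > Lab E/tier1 24 > Lab X/tier1 19 > Lab H/tier1 17 > Lab E/tier2 16 > Lab X/tier2 15 > Lab F/tier2 14 > Lab H/tier2 5.
Lab F tier1 at 25: fill all 30 → 145 left.
Lab E/tier1 (24): +45 → 100 left.
Lab X/tier1 (19): +50 → 50 left.
Lab H tier1 at 17: fill all 10 → 40 left.
Lab E/tier2: +40 of 60 at 16; pool empty.
Total = 25×30 + 24×45 + 19×50 + 17×10 + 16×40 = 3590.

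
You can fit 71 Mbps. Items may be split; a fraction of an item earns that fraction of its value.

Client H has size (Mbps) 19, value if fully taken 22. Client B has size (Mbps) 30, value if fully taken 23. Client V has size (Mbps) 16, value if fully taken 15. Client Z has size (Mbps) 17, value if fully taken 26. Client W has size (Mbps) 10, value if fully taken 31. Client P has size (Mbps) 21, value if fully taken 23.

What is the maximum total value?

Rank by value-to-size ratio: Client W 31/10≈3.1, Client Z 26/17≈1.53, Client H 22/19≈1.16, Client P 23/21≈1.1, Client V 15/16≈0.938, Client B 23/30≈0.767.
All 10 Mbps of Client W fit (value 31) → 61 remain.
All 17 Mbps of Client Z fit (value 26) → 44 remain.
All 19 Mbps of Client H fit (value 22) → 25 remain.
All 21 Mbps of Client P fit (value 23) → 4 remain.
Only 4 Mbps remain; take 4/16 of Client V for value 15×4/16 = 3.75.
Total value = 105.75.

105.75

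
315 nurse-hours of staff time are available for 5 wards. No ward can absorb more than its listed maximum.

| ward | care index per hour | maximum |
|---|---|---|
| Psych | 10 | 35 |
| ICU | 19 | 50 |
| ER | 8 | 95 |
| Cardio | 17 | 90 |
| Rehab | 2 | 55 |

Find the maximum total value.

Highest care index per hour first: ICU 19 > Cardio 17 > Psych 10 > ER 8 > Rehab 2.
ICU: +50 to 50 (cap) ; 265 left.
Cardio takes 90 to reach its cap of 90 ; 175 left.
Psych: +35 to 35 (cap) ; 140 left.
ER: +95 to 95 (cap) ; 45 left.
Rehab: +45 (room for 55) → 45. Pool exhausted.
Total = 10×35 + 19×50 + 8×95 + 17×90 + 2×45 = 3680.

3680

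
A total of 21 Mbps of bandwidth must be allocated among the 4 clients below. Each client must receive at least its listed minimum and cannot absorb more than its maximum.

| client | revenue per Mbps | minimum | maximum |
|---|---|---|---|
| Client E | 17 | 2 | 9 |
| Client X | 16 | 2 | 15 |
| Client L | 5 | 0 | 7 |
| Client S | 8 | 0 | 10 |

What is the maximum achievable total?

Meeting every minimum uses 2+2+0+0 = 4 Mbps, leaving 17.
Highest revenue per Mbps first: Client E 17 > Client X 16 > Client S 8 > Client L 5.
Client E: +7 to 9 (cap) → 10 left.
Client X has room for 13 more but only 10 remain, so it gets 12.
Total = 17×9 + 16×12 = 345.

345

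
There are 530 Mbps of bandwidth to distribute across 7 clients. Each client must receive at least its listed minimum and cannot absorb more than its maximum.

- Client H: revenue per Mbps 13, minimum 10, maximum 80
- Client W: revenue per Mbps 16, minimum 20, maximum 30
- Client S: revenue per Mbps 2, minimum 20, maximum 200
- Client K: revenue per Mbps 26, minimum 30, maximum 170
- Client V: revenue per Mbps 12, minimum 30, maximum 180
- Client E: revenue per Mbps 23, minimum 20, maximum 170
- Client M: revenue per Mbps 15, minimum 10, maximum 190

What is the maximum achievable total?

10840

Meeting every minimum uses 10+20+20+30+30+20+10 = 140 Mbps, leaving 390.
Order the clients by revenue per Mbps: Client K 26 > Client E 23 > Client W 16 > Client M 15 > Client H 13 > Client V 12 > Client S 2.
Give Client K 140 more to hit its cap of 170 → 250 left.
Client E takes 150 more to reach its cap of 170 → 100 left.
Client W takes 10 more to reach its cap of 30 → 90 left.
Client M has room for 180 more but only 90 remain, so it gets 100.
Total = 13×10 + 16×30 + 2×20 + 26×170 + 12×30 + 23×170 + 15×100 = 10840.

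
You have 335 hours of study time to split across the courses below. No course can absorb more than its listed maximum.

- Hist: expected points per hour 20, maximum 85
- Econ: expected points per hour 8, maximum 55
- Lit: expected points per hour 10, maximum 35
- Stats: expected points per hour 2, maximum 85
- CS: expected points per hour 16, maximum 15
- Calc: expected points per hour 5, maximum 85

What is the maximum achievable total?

3275

Order the courses by expected points per hour: Hist 20 > CS 16 > Lit 10 > Econ 8 > Calc 5 > Stats 2.
Give Hist 85 to hit its cap of 85 — 250 left.
CS: +15 to 15 (cap) — 235 left.
Lit takes 35 to reach its cap of 35 — 200 left.
Give Econ 55 to hit its cap of 55 — 145 left.
Calc: +85 to 85 (cap) — 60 left.
Stats has room for 85 but only 60 remain, so it gets 60.
Total = 20×85 + 8×55 + 10×35 + 2×60 + 16×15 + 5×85 = 3275.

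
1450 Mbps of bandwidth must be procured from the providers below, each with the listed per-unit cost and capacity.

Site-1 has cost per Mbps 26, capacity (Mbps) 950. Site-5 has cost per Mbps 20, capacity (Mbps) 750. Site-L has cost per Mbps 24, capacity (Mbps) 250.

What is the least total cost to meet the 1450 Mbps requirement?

32700

Fill from the cheapest provider first.
Take 750 from Site-5 at 20 → need 700 more.
Take 250 from Site-L at 24 → need 450 more.
Take 450 from Site-1 at 26 to finish.
Cost = 750×20 + 250×24 + 450×26 = 32700.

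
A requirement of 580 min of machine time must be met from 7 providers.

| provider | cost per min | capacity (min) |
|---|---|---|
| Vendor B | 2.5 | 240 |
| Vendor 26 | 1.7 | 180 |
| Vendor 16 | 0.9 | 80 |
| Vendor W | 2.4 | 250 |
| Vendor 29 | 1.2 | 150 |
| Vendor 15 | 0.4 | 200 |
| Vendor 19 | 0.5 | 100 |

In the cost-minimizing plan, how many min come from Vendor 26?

50

Use providers in increasing cost order.
Vendor 15 (0.4): use full 200 → 380 min to go.
Vendor 19 at 0.5: take all 100 min → 280 still needed.
Take 80 from Vendor 16 at 0.9 → need 200 more.
Vendor 29 (1.2): use full 150 → 50 min to go.
Vendor 26 at 1.7: take 50 of its 180 → requirement met.
Vendor W, Vendor B: unused.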